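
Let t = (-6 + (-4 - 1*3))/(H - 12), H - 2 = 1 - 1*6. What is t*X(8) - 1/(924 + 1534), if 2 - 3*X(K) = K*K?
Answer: -1981193/110610 ≈ -17.912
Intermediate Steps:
X(K) = ⅔ - K²/3 (X(K) = ⅔ - K*K/3 = ⅔ - K²/3)
H = -3 (H = 2 + (1 - 1*6) = 2 + (1 - 6) = 2 - 5 = -3)
t = 13/15 (t = (-6 + (-4 - 1*3))/(-3 - 12) = (-6 + (-4 - 3))/(-15) = (-6 - 7)*(-1/15) = -13*(-1/15) = 13/15 ≈ 0.86667)
t*X(8) - 1/(924 + 1534) = 13*(⅔ - ⅓*8²)/15 - 1/(924 + 1534) = 13*(⅔ - ⅓*64)/15 - 1/2458 = 13*(⅔ - 64/3)/15 - 1*1/2458 = (13/15)*(-62/3) - 1/2458 = -806/45 - 1/2458 = -1981193/110610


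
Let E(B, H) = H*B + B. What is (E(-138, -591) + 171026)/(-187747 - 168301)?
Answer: -126223/178024 ≈ -0.70902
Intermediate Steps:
E(B, H) = B + B*H (E(B, H) = B*H + B = B + B*H)
(E(-138, -591) + 171026)/(-187747 - 168301) = (-138*(1 - 591) + 171026)/(-187747 - 168301) = (-138*(-590) + 171026)/(-356048) = (81420 + 171026)*(-1/356048) = 252446*(-1/356048) = -126223/178024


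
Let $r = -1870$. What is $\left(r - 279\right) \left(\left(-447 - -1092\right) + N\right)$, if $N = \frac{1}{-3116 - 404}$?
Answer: $- \frac{4879087451}{3520} \approx -1.3861 \cdot 10^{6}$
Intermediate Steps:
$N = - \frac{1}{3520}$ ($N = \frac{1}{-3520} = - \frac{1}{3520} \approx -0.00028409$)
$\left(r - 279\right) \left(\left(-447 - -1092\right) + N\right) = \left(-1870 - 279\right) \left(\left(-447 - -1092\right) - \frac{1}{3520}\right) = - 2149 \left(\left(-447 + 1092\right) - \frac{1}{3520}\right) = - 2149 \left(645 - \frac{1}{3520}\right) = \left(-2149\right) \frac{2270399}{3520} = - \frac{4879087451}{3520}$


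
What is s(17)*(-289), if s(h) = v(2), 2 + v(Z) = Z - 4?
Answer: 1156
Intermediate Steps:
v(Z) = -6 + Z (v(Z) = -2 + (Z - 4) = -2 + (-4 + Z) = -6 + Z)
s(h) = -4 (s(h) = -6 + 2 = -4)
s(17)*(-289) = -4*(-289) = 1156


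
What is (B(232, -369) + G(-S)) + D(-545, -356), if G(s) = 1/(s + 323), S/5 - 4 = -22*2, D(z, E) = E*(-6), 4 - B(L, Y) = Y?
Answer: 1312208/523 ≈ 2509.0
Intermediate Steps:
B(L, Y) = 4 - Y
D(z, E) = -6*E
S = -200 (S = 20 + 5*(-22*2) = 20 + 5*(-44) = 20 - 220 = -200)
G(s) = 1/(323 + s)
(B(232, -369) + G(-S)) + D(-545, -356) = ((4 - 1*(-369)) + 1/(323 - 1*(-200))) - 6*(-356) = ((4 + 369) + 1/(323 + 200)) + 2136 = (373 + 1/523) + 2136 = 195080/523 + 2136 = 1312208/523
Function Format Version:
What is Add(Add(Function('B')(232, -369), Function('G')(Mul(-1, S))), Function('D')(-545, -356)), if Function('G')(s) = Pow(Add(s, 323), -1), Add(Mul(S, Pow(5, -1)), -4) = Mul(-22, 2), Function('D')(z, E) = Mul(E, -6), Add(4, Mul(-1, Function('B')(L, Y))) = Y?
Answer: Rational(1312208, 523) ≈ 2509.0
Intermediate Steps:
Function('B')(L, Y) = Add(4, Mul(-1, Y))
Function('D')(z, E) = Mul(-6, E)
S = -200 (S = Add(20, Mul(5, Mul(-22, 2))) = Add(20, Mul(5, -44)) = Add(20, -220) = -200)
Function('G')(s) = Pow(Add(323, s), -1)
Add(Add(Function('B')(232, -369), Function('G')(Mul(-1, S))), Function('D')(-545, -356)) = Add(Add(Add(4, Mul(-1, -369)), Pow(Add(323, Mul(-1, -200)), -1)), Mul(-6, -356)) = Add(Add(Add(4, 369), Pow(Add(323, 200), -1)), 2136) = Add(Add(373, Pow(523, -1)), 2136) = Add(Add(373, Rational(1, 523)), 2136) = Add(Rational(195080, 523), 2136) = Rational(1312208, 523)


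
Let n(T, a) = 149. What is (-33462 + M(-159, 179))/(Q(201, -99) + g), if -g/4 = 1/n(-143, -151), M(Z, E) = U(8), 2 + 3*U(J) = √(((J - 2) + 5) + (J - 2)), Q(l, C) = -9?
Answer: 14957812/4035 - 149*√17/4035 ≈ 3706.9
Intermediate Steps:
U(J) = -⅔ + √(1 + 2*J)/3 (U(J) = -⅔ + √(((J - 2) + 5) + (J - 2))/3 = -⅔ + √(((-2 + J) + 5) + (-2 + J))/3 = -⅔ + √((3 + J) + (-2 + J))/3 = -⅔ + √(1 + 2*J)/3)
M(Z, E) = -⅔ + √17/3 (M(Z, E) = -⅔ + √(1 + 2*8)/3 = -⅔ + √(1 + 16)/3 = -⅔ + √17/3)
g = -4/149 ≈ -0.026846
(-33462 + M(-159, 179))/(Q(201, -99) + g) = (-33462 + (-⅔ + √17/3))/(-9 - 4/149) = (-100388/3 + √17/3)/(-1345/149) = (-100388/3 + √17/3)*(-149/1345) = 14957812/4035 - 149*√17/4035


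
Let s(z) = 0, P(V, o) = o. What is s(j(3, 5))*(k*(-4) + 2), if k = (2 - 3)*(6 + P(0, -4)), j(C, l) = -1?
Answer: 0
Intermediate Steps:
k = -2 (k = (2 - 3)*(6 - 4) = -1*2 = -2)
s(j(3, 5))*(k*(-4) + 2) = 0*(-2*(-4) + 2) = 0*(8 + 2) = 0*10 = 0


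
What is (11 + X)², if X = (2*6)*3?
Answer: 2209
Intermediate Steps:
X = 36 (X = 12*3 = 36)
(11 + X)² = (11 + 36)² = 47² = 2209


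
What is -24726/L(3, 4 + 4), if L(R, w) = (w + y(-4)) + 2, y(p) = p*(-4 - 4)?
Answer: -4121/7 ≈ -588.71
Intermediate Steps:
y(p) = -8*p (y(p) = p*(-8) = -8*p)
L(R, w) = 34 + w (L(R, w) = (w - 8*(-4)) + 2 = (w + 32) + 2 = (32 + w) + 2 = 34 + w)
-24726/L(3, 4 + 4) = -24726/(34 + (4 + 4)) = -24726/(34 + 8) = -24726/42 = -24726*1/42 = -4121/7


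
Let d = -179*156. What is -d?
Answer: 27924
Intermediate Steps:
d = -27924
-d = -1*(-27924) = 27924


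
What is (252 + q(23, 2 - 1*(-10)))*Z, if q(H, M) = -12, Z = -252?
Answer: -60480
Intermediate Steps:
(252 + q(23, 2 - 1*(-10)))*Z = (252 - 12)*(-252) = 240*(-252) = -60480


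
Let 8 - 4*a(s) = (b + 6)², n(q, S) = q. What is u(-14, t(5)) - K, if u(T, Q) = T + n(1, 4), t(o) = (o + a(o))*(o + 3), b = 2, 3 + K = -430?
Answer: 420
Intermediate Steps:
K = -433 (K = -3 - 430 = -433)
a(s) = -14 (a(s) = 2 - (2 + 6)²/4 = 2 - ¼*8² = 2 - ¼*64 = 2 - 16 = -14)
t(o) = (-14 + o)*(3 + o) (t(o) = (o - 14)*(o + 3) = (-14 + o)*(3 + o))
u(T, Q) = 1 + T (u(T, Q) = T + 1 = 1 + T)
u(-14, t(5)) - K = (1 - 14) - 1*(-433) = -13 + 433 = 420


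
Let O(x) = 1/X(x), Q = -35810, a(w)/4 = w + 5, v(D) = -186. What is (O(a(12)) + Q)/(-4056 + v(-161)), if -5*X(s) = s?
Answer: 811695/96152 ≈ 8.4418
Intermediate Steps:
X(s) = -s/5
a(w) = 20 + 4*w (a(w) = 4*(w + 5) = 4*(5 + w) = 20 + 4*w)
O(x) = -5/x (O(x) = 1/(-x/5) = -5/x)
(O(a(12)) + Q)/(-4056 + v(-161)) = (-5/(20 + 4*12) - 35810)/(-4056 - 186) = (-5/(20 + 48) - 35810)/(-4242) = (-5/68 - 35810)*(-1/4242) = -2435085/68*(-1/4242) = 811695/96152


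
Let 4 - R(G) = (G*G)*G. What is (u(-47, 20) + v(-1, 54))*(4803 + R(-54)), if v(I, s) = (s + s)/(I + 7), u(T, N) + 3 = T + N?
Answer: -1947252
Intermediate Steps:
u(T, N) = -3 + N + T (u(T, N) = -3 + (T + N) = -3 + (N + T) = -3 + N + T)
v(I, s) = 2*s/(7 + I) (v(I, s) = (2*s)/(7 + I) = 2*s/(7 + I))
R(G) = 4 - G³ (R(G) = 4 - G*G*G = 4 - G²*G = 4 - G³)
(u(-47, 20) + v(-1, 54))*(4803 + R(-54)) = ((-3 + 20 - 47) + 2*54/(7 - 1))*(4803 + (4 - 1*(-54)³)) = (-30 + 2*54/6)*(4803 + (4 - 1*(-157464))) = (-30 + 2*54*(⅙))*(4803 + (4 + 157464)) = (-30 + 18)*(4803 + 157468) = -12*162271 = -1947252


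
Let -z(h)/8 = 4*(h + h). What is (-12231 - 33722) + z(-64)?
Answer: -41857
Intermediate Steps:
z(h) = -64*h (z(h) = -32*(h + h) = -32*2*h = -64*h)
(-12231 - 33722) + z(-64) = (-12231 - 33722) - 64*(-64) = -45953 + 4096 = -41857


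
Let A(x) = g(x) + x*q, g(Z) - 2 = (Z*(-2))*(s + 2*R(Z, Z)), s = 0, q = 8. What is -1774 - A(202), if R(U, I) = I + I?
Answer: 323040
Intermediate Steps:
R(U, I) = 2*I
g(Z) = 2 - 8*Z**2 (g(Z) = 2 + (Z*(-2))*(0 + 2*(2*Z)) = 2 + (-2*Z)*(0 + 4*Z) = 2 + (-2*Z)*(4*Z) = 2 - 8*Z**2)
A(x) = 2 - 8*x**2 + 8*x (A(x) = (2 - 8*x**2) + x*8 = (2 - 8*x**2) + 8*x = 2 - 8*x**2 + 8*x)
-1774 - A(202) = -1774 - (2 - 8*202**2 + 8*202) = -1774 - (2 - 8*40804 + 1616) = -1774 - (2 - 326432 + 1616) = -1774 - 1*(-324814) = -1774 + 324814 = 323040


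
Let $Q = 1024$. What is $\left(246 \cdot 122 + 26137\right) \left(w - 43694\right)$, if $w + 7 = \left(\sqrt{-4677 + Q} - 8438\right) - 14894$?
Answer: $-3763835917 + 56149 i \sqrt{3653} \approx -3.7638 \cdot 10^{9} + 3.3936 \cdot 10^{6} i$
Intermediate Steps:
$w = -23339 + i \sqrt{3653}$ ($w = -7 - \left(23332 - \sqrt{-4677 + 1024}\right) = -7 - \left(23332 - i \sqrt{3653}\right) = -23339 + i \sqrt{3653} \approx -23339.0 + 60.44 i$)
$\left(246 \cdot 122 + 26137\right) \left(w - 43694\right) = \left(246 \cdot 122 + 26137\right) \left(\left(-23339 + i \sqrt{3653}\right) - 43694\right) = \left(30012 + 26137\right) \left(-67033 + i \sqrt{3653}\right) = 56149 \left(-67033 + i \sqrt{3653}\right) = -3763835917 + 56149 i \sqrt{3653}$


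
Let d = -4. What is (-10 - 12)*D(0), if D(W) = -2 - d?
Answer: -44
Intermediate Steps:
D(W) = 2 (D(W) = -2 - 1*(-4) = -2 + 4 = 2)
(-10 - 12)*D(0) = (-10 - 12)*2 = -22*2 = -44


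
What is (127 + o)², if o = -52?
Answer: 5625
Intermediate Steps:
(127 + o)² = (127 - 52)² = 75² = 5625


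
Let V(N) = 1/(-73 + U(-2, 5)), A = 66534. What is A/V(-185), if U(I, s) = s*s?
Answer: -3193632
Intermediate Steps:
U(I, s) = s**2
V(N) = -1/48 (V(N) = 1/(-73 + 5**2) = 1/(-73 + 25) = 1/(-48) = -1/48)
A/V(-185) = 66534/(-1/48) = 66534*(-48) = -3193632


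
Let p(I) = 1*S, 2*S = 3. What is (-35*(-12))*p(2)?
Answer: 630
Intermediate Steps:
S = 3/2 (S = (½)*3 = 3/2 ≈ 1.5000)
p(I) = 3/2 (p(I) = 1*(3/2) = 3/2)
(-35*(-12))*p(2) = -35*(-12)*(3/2) = 420*(3/2) = 630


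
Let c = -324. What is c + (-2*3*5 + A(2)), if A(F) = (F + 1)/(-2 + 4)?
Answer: -705/2 ≈ -352.50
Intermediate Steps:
A(F) = ½ + F/2 (A(F) = (1 + F)/2 = (1 + F)*(½) = ½ + F/2)
c + (-2*3*5 + A(2)) = -324 + (-2*3*5 + (½ + (½)*2)) = -324 + (-6*5 + (½ + 1)) = -324 + (-30 + 3/2) = -324 - 57/2 = -705/2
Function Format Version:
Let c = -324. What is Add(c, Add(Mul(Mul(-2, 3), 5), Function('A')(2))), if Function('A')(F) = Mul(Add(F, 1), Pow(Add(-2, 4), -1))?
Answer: Rational(-705, 2) ≈ -352.50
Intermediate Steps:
Function('A')(F) = Add(Rational(1, 2), Mul(Rational(1, 2), F)) (Function('A')(F) = Mul(Add(1, F), Pow(2, -1)) = Mul(Add(1, F), Rational(1, 2)) = Add(Rational(1, 2), Mul(Rational(1, 2), F)))
Add(c, Add(Mul(Mul(-2, 3), 5), Function('A')(2))) = Add(-324, Add(Mul(Mul(-2, 3), 5), Add(Rational(1, 2), Mul(Rational(1, 2), 2)))) = Add(-324, Add(Mul(-6, 5), Add(Rational(1, 2), 1))) = Add(-324, Add(-30, Rational(3, 2))) = Add(-324, Rational(-57, 2)) = Rational(-705, 2)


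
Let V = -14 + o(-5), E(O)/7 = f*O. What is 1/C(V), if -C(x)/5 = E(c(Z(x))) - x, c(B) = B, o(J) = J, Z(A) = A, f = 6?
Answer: 1/3895 ≈ 0.00025674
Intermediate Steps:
E(O) = 42*O (E(O) = 7*(6*O) = 42*O)
V = -19 (V = -14 - 5 = -19)
C(x) = -205*x (C(x) = -5*(42*x - x) = -205*x)
1/C(V) = 1/(-205*(-19)) = 1/3895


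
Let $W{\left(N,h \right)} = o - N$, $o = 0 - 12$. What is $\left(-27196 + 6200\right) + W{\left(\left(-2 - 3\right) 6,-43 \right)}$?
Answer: $-20978$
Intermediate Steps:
$o = -12$ ($o = 0 - 12 = -12$)
$W{\left(N,h \right)} = -12 - N$
$\left(-27196 + 6200\right) + W{\left(\left(-2 - 3\right) 6,-43 \right)} = \left(-27196 + 6200\right) - \left(12 + \left(-2 - 3\right) 6\right) = -20996 - \left(12 + \left(-2 - 3\right) 6\right) = -20996 - \left(12 - 30\right) = -20996 - -18 = -20996 + \left(-12 + 30\right) = -20996 + 18 = -20978$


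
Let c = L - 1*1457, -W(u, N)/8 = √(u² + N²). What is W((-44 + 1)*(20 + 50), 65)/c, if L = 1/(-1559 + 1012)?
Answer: 1094*√362573/39849 ≈ 16.531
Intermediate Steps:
L = -1/547 (L = 1/(-547) = -1/547 ≈ -0.0018282)
W(u, N) = -8*√(N² + u²) (W(u, N) = -8*√(u² + N²) = -8*√(N² + u²))
c = -796980/547 (c = -1/547 - 1*1457 = -1/547 - 1457 = -796980/547 ≈ -1457.0)
W((-44 + 1)*(20 + 50), 65)/c = (-8*√(65² + ((-44 + 1)*(20 + 50))²))/(-796980/547) = -8*√(4225 + (-43*70)²)*(-547/796980) = -8*√(4225 + (-3010)²)*(-547/796980) = -8*√(4225 + 9060100)*(-547/796980) = -40*√362573*(-547/796980) = 1094*√362573/39849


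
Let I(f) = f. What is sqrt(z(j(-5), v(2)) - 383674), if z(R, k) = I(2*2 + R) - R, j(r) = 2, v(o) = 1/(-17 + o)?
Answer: 21*I*sqrt(870) ≈ 619.41*I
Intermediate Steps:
z(R, k) = 4 (z(R, k) = (2*2 + R) - R = (4 + R) - R = 4)
sqrt(z(j(-5), v(2)) - 383674) = sqrt(4 - 383674) = sqrt(-383670) = 21*I*sqrt(870)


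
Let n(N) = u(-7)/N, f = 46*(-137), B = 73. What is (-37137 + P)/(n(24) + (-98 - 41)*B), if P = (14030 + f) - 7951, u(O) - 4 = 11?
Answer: 298880/81171 ≈ 3.6821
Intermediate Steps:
f = -6302
u(O) = 15 (u(O) = 4 + 11 = 15)
P = -223 (P = (14030 - 6302) - 7951 = 7728 - 7951 = -223)
n(N) = 15/N
(-37137 + P)/(n(24) + (-98 - 41)*B) = (-37137 - 223)/(15/24 + (-98 - 41)*73) = -37360/(15*(1/24) - 139*73) = -37360/(5/8 - 10147) = -37360/(-81171/8) = -37360*(-8/81171) = 298880/81171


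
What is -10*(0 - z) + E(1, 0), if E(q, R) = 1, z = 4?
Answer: 41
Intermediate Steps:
-10*(0 - z) + E(1, 0) = -10*(0 - 1*4) + 1 = -10*(0 - 4) + 1 = -10*(-4) + 1 = 40 + 1 = 41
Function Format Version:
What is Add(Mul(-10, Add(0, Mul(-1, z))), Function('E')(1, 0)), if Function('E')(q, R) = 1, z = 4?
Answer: 41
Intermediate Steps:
Add(Mul(-10, Add(0, Mul(-1, z))), Function('E')(1, 0)) = Add(Mul(-10, Add(0, Mul(-1, 4))), 1) = Add(Mul(-10, Add(0, -4)), 1) = Add(Mul(-10, -4), 1) = Add(40, 1) = 41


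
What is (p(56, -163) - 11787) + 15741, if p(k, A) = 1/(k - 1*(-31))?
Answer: 343999/87 ≈ 3954.0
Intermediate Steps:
p(k, A) = 1/(31 + k) (p(k, A) = 1/(k + 31) = 1/(31 + k))
(p(56, -163) - 11787) + 15741 = (1/(31 + 56) - 11787) + 15741 = (1/87 - 11787) + 15741 = -1025468/87 + 15741 = 343999/87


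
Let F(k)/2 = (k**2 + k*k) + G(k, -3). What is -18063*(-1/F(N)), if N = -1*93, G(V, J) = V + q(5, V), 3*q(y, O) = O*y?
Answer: 18063/34100 ≈ 0.52971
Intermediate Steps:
q(y, O) = O*y/3 (q(y, O) = (O*y)/3 = O*y/3)
G(V, J) = 8*V/3 (G(V, J) = V + (1/3)*V*5 = V + 5*V/3 = 8*V/3)
N = -93
F(k) = 4*k**2 + 16*k/3 (F(k) = 2*((k**2 + k*k) + 8*k/3) = 2*((k**2 + k**2) + 8*k/3) = 2*(2*k**2 + 8*k/3) = 4*k**2 + 16*k/3)
-18063*(-1/F(N)) = -18063*1/(124*(4 + 3*(-93))) = -18063*1/(124*(4 - 279)) = -18063/((-4*(-93)*(-275)/3)) = -18063/((-1*34100)) = -18063/(-34100) = -18063*(-1/34100) = 18063/34100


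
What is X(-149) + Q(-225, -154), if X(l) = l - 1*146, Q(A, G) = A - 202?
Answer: -722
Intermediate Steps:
Q(A, G) = -202 + A
X(l) = -146 + l (X(l) = l - 146 = -146 + l)
X(-149) + Q(-225, -154) = (-146 - 149) + (-202 - 225) = -295 - 427 = -722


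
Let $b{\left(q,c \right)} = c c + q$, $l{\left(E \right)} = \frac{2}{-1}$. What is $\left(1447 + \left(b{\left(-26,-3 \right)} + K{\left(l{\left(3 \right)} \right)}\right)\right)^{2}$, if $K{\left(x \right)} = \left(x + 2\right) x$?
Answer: $2044900$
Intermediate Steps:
$l{\left(E \right)} = -2$ ($l{\left(E \right)} = 2 \left(-1\right) = -2$)
$K{\left(x \right)} = x \left(2 + x\right)$ ($K{\left(x \right)} = \left(2 + x\right) x = x \left(2 + x\right)$)
$b{\left(q,c \right)} = q + c^{2}$ ($b{\left(q,c \right)} = c^{2} + q = q + c^{2}$)
$\left(1447 + \left(b{\left(-26,-3 \right)} + K{\left(l{\left(3 \right)} \right)}\right)\right)^{2} = \left(1447 - \left(26 - 9 + 2 \left(2 - 2\right)\right)\right)^{2} = \left(1447 + \left(\left(-26 + 9\right) - 0\right)\right)^{2} = \left(1447 + \left(-17 + 0\right)\right)^{2} = \left(1447 - 17\right)^{2} = 1430^{2} = 2044900$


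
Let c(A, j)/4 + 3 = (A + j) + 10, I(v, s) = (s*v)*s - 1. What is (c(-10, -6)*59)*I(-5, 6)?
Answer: 384444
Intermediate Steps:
I(v, s) = -1 + v*s**2 (I(v, s) = v*s**2 - 1 = -1 + v*s**2)
c(A, j) = 28 + 4*A + 4*j (c(A, j) = -12 + 4*((A + j) + 10) = -12 + 4*(10 + A + j) = -12 + (40 + 4*A + 4*j) = 28 + 4*A + 4*j)
(c(-10, -6)*59)*I(-5, 6) = ((28 + 4*(-10) + 4*(-6))*59)*(-1 - 5*6**2) = ((28 - 40 - 24)*59)*(-1 - 5*36) = (-36*59)*(-1 - 180) = -2124*(-181) = 384444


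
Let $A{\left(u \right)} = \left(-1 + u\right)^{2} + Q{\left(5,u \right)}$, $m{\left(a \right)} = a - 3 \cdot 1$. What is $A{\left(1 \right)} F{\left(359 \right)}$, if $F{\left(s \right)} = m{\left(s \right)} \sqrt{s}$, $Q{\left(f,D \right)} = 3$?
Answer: $1068 \sqrt{359} \approx 20236.0$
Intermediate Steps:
$m{\left(a \right)} = -3 + a$ ($m{\left(a \right)} = a - 3 = -3 + a$)
$A{\left(u \right)} = 3 + \left(-1 + u\right)^{2}$ ($A{\left(u \right)} = \left(-1 + u\right)^{2} + 3 = 3 + \left(-1 + u\right)^{2}$)
$F{\left(s \right)} = \sqrt{s} \left(-3 + s\right)$ ($F{\left(s \right)} = \left(-3 + s\right) \sqrt{s} = \sqrt{s} \left(-3 + s\right)$)
$A{\left(1 \right)} F{\left(359 \right)} = \left(3 + \left(-1 + 1\right)^{2}\right) \sqrt{359} \left(-3 + 359\right) = \left(3 + 0^{2}\right) \sqrt{359} \cdot 356 = \left(3 + 0\right) 356 \sqrt{359} = 3 \cdot 356 \sqrt{359} = 1068 \sqrt{359}$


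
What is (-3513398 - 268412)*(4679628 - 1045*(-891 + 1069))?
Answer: -16994009488580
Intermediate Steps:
(-3513398 - 268412)*(4679628 - 1045*(-891 + 1069)) = -3781810*(4679628 - 1045*178) = -3781810*(4679628 - 186010) = -3781810*4493618 = -16994009488580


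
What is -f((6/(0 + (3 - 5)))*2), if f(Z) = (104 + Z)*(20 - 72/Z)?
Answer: -3136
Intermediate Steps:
f(Z) = (20 - 72/Z)*(104 + Z)
-f((6/(0 + (3 - 5)))*2) = -(2008 - 7488/((6/(0 + (3 - 5)))*2) + 20*((6/(0 + (3 - 5)))*2)) = -(2008 - 7488/((6/(0 - 2))*2) + 20*((6/(0 - 2))*2)) = -(2008 - 7488/((6/(-2))*2) + 20*((6/(-2))*2)) = -(2008 - 7488/((6*(-½))*2) + 20*((6*(-½))*2)) = -(2008 - 7488/((-3*2)) + 20*(-3*2)) = -(2008 - 7488/(-6) + 20*(-6)) = -(2008 - 7488*(-⅙) - 120) = -(2008 + 1248 - 120) = -1*3136 = -3136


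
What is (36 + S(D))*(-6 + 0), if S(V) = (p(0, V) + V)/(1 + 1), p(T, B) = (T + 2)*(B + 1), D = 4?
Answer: -258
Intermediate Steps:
p(T, B) = (1 + B)*(2 + T) (p(T, B) = (2 + T)*(1 + B) = (1 + B)*(2 + T))
S(V) = 1 + 3*V/2 (S(V) = ((2 + 0 + 2*V + V*0) + V)/(1 + 1) = ((2 + 0 + 2*V + 0) + V)/2 = ((2 + 2*V) + V)*(½) = (2 + 3*V)*(½) = 1 + 3*V/2)
(36 + S(D))*(-6 + 0) = (36 + (1 + (3/2)*4))*(-6 + 0) = (36 + (1 + 6))*(-6) = (36 + 7)*(-6) = 43*(-6) = -258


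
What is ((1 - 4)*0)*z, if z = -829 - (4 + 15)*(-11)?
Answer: 0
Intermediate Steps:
z = -620 (z = -829 - 19*(-11) = -829 - 1*(-209) = -829 + 209 = -620)
((1 - 4)*0)*z = ((1 - 4)*0)*(-620) = -3*0*(-620) = 0*(-620) = 0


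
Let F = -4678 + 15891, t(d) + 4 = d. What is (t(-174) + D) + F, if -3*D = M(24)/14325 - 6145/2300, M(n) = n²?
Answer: 14544182531/1317900 ≈ 11036.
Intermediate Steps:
t(d) = -4 + d
F = 11213
D = 1156031/1317900 (D = -(24²/14325 - 6145/2300)/3 = -(576*(1/14325) - 6145*1/2300)/3 = -(192/4775 - 1229/460)/3 = -⅓*(-1156031/439300) = 1156031/1317900 ≈ 0.87718)
(t(-174) + D) + F = ((-4 - 174) + 1156031/1317900) + 11213 = (-178 + 1156031/1317900) + 11213 = -233430169/1317900 + 11213 = 14544182531/1317900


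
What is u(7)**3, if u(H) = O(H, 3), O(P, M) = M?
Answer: 27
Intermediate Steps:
u(H) = 3
u(7)**3 = 3**3 = 27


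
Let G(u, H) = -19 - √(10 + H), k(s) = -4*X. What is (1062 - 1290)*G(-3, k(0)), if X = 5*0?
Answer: 4332 + 228*√10 ≈ 5053.0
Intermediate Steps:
X = 0
k(s) = 0 (k(s) = -4*0 = 0)
(1062 - 1290)*G(-3, k(0)) = (1062 - 1290)*(-19 - √(10 + 0)) = -228*(-19 - √10) = 4332 + 228*√10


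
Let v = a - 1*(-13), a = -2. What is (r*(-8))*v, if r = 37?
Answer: -3256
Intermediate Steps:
v = 11 (v = -2 - 1*(-13) = -2 + 13 = 11)
(r*(-8))*v = (37*(-8))*11 = -296*11 = -3256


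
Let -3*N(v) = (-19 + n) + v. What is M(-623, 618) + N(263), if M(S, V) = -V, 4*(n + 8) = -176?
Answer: -682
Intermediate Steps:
n = -52 (n = -8 + (1/4)*(-176) = -8 - 44 = -52)
N(v) = 71/3 - v/3 (N(v) = -((-19 - 52) + v)/3 = -(-71 + v)/3 = 71/3 - v/3)
M(-623, 618) + N(263) = -1*618 + (71/3 - 1/3*263) = -618 + (71/3 - 263/3) = -618 - 64 = -682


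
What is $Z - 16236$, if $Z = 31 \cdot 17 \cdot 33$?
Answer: $1155$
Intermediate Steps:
$Z = 17391$ ($Z = 527 \cdot 33 = 17391$)
$Z - 16236 = 17391 - 16236 = 1155$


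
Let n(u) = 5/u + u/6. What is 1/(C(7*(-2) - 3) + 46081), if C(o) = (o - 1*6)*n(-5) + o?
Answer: 6/276637 ≈ 2.1689e-5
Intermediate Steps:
n(u) = 5/u + u/6 (n(u) = 5/u + u*(⅙) = 5/u + u/6)
C(o) = 11 - 5*o/6 (C(o) = (o - 1*6)*(5/(-5) + (⅙)*(-5)) + o = (o - 6)*(5*(-⅕) - ⅚) + o = (-6 + o)*(-1 - ⅚) + o = (-6 + o)*(-11/6) + o = (11 - 11*o/6) + o = 11 - 5*o/6)
1/(C(7*(-2) - 3) + 46081) = 1/((11 - 5*(7*(-2) - 3)/6) + 46081) = 1/((11 - 5*(-14 - 3)/6) + 46081) = 1/((11 - ⅚*(-17)) + 46081) = 1/((11 + 85/6) + 46081) = 1/(151/6 + 46081) = 1/(276637/6) = 6/276637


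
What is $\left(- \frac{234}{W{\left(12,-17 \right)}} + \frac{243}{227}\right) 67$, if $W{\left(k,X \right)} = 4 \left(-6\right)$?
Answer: $\frac{658275}{908} \approx 724.97$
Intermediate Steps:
$W{\left(k,X \right)} = -24$
$\left(- \frac{234}{W{\left(12,-17 \right)}} + \frac{243}{227}\right) 67 = \left(- \frac{234}{-24} + \frac{243}{227}\right) 67 = \left(\left(-234\right) \left(- \frac{1}{24}\right) + 243 \cdot \frac{1}{227}\right) 67 = \left(\frac{39}{4} + \frac{243}{227}\right) 67 = \frac{9825}{908} \cdot 67 = \frac{658275}{908}$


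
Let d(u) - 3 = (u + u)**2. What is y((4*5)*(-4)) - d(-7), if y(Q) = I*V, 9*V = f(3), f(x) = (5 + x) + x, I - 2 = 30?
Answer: -1439/9 ≈ -159.89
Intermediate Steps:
I = 32 (I = 2 + 30 = 32)
f(x) = 5 + 2*x
V = 11/9 (V = (5 + 2*3)/9 = (5 + 6)/9 = (1/9)*11 = 11/9 ≈ 1.2222)
d(u) = 3 + 4*u**2 (d(u) = 3 + (u + u)**2 = 3 + (2*u)**2 = 3 + 4*u**2)
y(Q) = 352/9 (y(Q) = 32*(11/9) = 352/9)
y((4*5)*(-4)) - d(-7) = 352/9 - (3 + 4*(-7)**2) = 352/9 - (3 + 4*49) = 352/9 - (3 + 196) = 352/9 - 1*199 = 352/9 - 199 = -1439/9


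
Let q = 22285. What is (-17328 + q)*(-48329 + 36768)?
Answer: -57307877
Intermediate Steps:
(-17328 + q)*(-48329 + 36768) = (-17328 + 22285)*(-48329 + 36768) = 4957*(-11561) = -57307877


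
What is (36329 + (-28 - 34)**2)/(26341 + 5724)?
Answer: 40173/32065 ≈ 1.2529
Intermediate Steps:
(36329 + (-28 - 34)**2)/(26341 + 5724) = (36329 + (-62)**2)/32065 = (36329 + 3844)*(1/32065) = 40173*(1/32065) = 40173/32065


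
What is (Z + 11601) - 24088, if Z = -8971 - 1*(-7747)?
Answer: -13711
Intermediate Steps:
Z = -1224 (Z = -8971 + 7747 = -1224)
(Z + 11601) - 24088 = (-1224 + 11601) - 24088 = 10377 - 24088 = -13711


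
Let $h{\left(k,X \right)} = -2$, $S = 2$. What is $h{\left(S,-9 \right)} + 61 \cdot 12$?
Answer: $730$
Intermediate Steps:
$h{\left(S,-9 \right)} + 61 \cdot 12 = -2 + 61 \cdot 12 = -2 + 732 = 730$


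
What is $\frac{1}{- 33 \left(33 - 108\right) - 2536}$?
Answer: $- \frac{1}{61} \approx -0.016393$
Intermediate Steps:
$\frac{1}{- 33 \left(33 - 108\right) - 2536} = \frac{1}{\left(-33\right) \left(-75\right) - 2536} = \frac{1}{2475 - 2536} = \frac{1}{-61} = - \frac{1}{61}$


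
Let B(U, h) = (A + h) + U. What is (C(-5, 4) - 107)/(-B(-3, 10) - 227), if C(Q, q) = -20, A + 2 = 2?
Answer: 127/234 ≈ 0.54274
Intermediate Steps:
A = 0 (A = -2 + 2 = 0)
B(U, h) = U + h (B(U, h) = (0 + h) + U = h + U = U + h)
(C(-5, 4) - 107)/(-B(-3, 10) - 227) = (-20 - 107)/(-(-3 + 10) - 227) = -127/(-1*7 - 227) = -127/(-7 - 227) = -127/(-234) = -127*(-1/234) = 127/234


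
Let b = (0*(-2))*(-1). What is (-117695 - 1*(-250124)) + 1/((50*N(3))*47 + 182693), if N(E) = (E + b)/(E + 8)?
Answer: 267065988728/2016673 ≈ 1.3243e+5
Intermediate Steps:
b = 0 (b = 0*(-1) = 0)
N(E) = E/(8 + E) (N(E) = (E + 0)/(E + 8) = E/(8 + E))
(-117695 - 1*(-250124)) + 1/((50*N(3))*47 + 182693) = (-117695 - 1*(-250124)) + 1/((50*(3/(8 + 3)))*47 + 182693) = (-117695 + 250124) + 1/((50*(3/11))*47 + 182693) = 132429 + 1/((50*(3*(1/11)))*47 + 182693) = 132429 + 1/((50*(3/11))*47 + 182693) = 132429 + 1/((150/11)*47 + 182693) = 132429 + 1/(7050/11 + 182693) = 132429 + 1/(2016673/11) = 132429 + 11/2016673 = 267065988728/2016673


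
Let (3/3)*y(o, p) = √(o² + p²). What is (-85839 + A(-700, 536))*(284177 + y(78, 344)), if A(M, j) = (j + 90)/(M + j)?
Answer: -2000353446647/82 - 7039111*√31105/41 ≈ -2.4425e+10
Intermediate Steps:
A(M, j) = (90 + j)/(M + j)
y(o, p) = √(o² + p²)
(-85839 + A(-700, 536))*(284177 + y(78, 344)) = (-85839 + (90 + 536)/(-700 + 536))*(284177 + √(78² + 344²)) = (-85839 + 626/(-164))*(284177 + √(6084 + 118336)) = (-85839 - 1/164*626)*(284177 + √124420) = (-85839 - 313/82)*(284177 + 2*√31105) = -7039111*(284177 + 2*√31105)/82 = -2000353446647/82 - 7039111*√31105/41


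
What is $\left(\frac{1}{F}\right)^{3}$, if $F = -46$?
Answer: $- \frac{1}{97336} \approx -1.0274 \cdot 10^{-5}$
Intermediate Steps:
$\left(\frac{1}{F}\right)^{3} = \left(\frac{1}{-46}\right)^{3} = \left(- \frac{1}{46}\right)^{3} = - \frac{1}{97336}$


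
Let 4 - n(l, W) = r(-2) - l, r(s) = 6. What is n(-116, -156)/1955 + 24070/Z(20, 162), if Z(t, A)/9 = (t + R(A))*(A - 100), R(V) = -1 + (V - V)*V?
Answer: 22902907/10363455 ≈ 2.2100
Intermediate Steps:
R(V) = -1 (R(V) = -1 + 0*V = -1 + 0 = -1)
n(l, W) = -2 + l (n(l, W) = 4 - (6 - l) = 4 + (-6 + l) = -2 + l)
Z(t, A) = 9*(-1 + t)*(-100 + A) (Z(t, A) = 9*((t - 1)*(A - 100)) = 9*((-1 + t)*(-100 + A)) = 9*(-1 + t)*(-100 + A))
n(-116, -156)/1955 + 24070/Z(20, 162) = (-2 - 116)/1955 + 24070/(900 - 900*20 - 9*162 + 9*162*20) = -118*1/1955 + 24070/(900 - 18000 - 1458 + 29160) = -118/1955 + 24070/10602 = -118/1955 + 24070*(1/10602) = -118/1955 + 12035/5301 = 22902907/10363455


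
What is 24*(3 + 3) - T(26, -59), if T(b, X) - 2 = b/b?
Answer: 141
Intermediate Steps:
T(b, X) = 3 (T(b, X) = 2 + b/b = 2 + 1 = 3)
24*(3 + 3) - T(26, -59) = 24*(3 + 3) - 1*3 = 24*6 - 3 = 144 - 3 = 141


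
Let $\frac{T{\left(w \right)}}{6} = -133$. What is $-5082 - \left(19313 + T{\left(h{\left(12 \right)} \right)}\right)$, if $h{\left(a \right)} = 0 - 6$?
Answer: $-23597$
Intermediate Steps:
$h{\left(a \right)} = -6$ ($h{\left(a \right)} = 0 - 6 = -6$)
$T{\left(w \right)} = -798$ ($T{\left(w \right)} = 6 \left(-133\right) = -798$)
$-5082 - \left(19313 + T{\left(h{\left(12 \right)} \right)}\right) = -5082 - 18515 = -23597$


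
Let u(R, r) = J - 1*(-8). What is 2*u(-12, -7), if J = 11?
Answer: 38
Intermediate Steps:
u(R, r) = 19 (u(R, r) = 11 - 1*(-8) = 11 + 8 = 19)
2*u(-12, -7) = 2*19 = 38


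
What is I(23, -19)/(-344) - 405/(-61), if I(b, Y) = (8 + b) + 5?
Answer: 34281/5246 ≈ 6.5347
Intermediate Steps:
I(b, Y) = 13 + b
I(23, -19)/(-344) - 405/(-61) = (13 + 23)/(-344) - 405/(-61) = 36*(-1/344) - 405*(-1/61) = -9/86 + 405/61 = 34281/5246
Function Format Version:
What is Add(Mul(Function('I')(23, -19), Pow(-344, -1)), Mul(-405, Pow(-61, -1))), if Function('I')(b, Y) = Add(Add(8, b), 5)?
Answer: Rational(34281, 5246) ≈ 6.5347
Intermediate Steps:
Function('I')(b, Y) = Add(13, b)
Add(Mul(Function('I')(23, -19), Pow(-344, -1)), Mul(-405, Pow(-61, -1))) = Add(Mul(Add(13, 23), Pow(-344, -1)), Mul(-405, Pow(-61, -1))) = Add(Mul(36, Rational(-1, 344)), Mul(-405, Rational(-1, 61))) = Add(Rational(-9, 86), Rational(405, 61)) = Rational(34281, 5246)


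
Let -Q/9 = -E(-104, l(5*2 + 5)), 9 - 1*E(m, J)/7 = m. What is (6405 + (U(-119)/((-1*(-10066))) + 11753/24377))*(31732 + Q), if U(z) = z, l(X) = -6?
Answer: 8723532187613185/35054126 ≈ 2.4886e+8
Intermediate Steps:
E(m, J) = 63 - 7*m
Q = 7119 (Q = -(-9)*(63 - 7*(-104)) = -(-9)*(63 + 728) = -(-9)*791 = -9*(-791) = 7119)
(6405 + (U(-119)/((-1*(-10066))) + 11753/24377))*(31732 + Q) = (6405 + (-119/((-1*(-10066))) + 11753/24377))*(31732 + 7119) = (6405 + (-119/10066 + 11753*(1/24377)))*38851 = (6405 + (-119*1/10066 + 11753/24377))*38851 = (6405 + (-17/1438 + 11753/24377))*38851 = (6405 + 16486405/35054126)*38851 = (224538163435/35054126)*38851 = 8723532187613185/35054126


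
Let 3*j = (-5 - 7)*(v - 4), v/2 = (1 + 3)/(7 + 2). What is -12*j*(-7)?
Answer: 3136/3 ≈ 1045.3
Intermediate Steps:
v = 8/9 (v = 2*((1 + 3)/(7 + 2)) = 2*(4/9) = 8/9 ≈ 0.88889)
j = 112/9 (j = ((-5 - 7)*(8/9 - 4))/3 = (-12*(-28/9))/3 = (⅓)*(112/3) = 112/9 ≈ 12.444)
-12*j*(-7) = -448*(-7)/3 = -12*(-784/9) = 3136/3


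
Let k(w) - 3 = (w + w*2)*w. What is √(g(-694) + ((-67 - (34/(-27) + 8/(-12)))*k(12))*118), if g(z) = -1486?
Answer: 2*I*√7518911/3 ≈ 1828.0*I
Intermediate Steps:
k(w) = 3 + 3*w² (k(w) = 3 + (w + w*2)*w = 3 + (w + 2*w)*w = 3 + (3*w)*w = 3 + 3*w²)
√(g(-694) + ((-67 - (34/(-27) + 8/(-12)))*k(12))*118) = √(-1486 + ((-67 - (34/(-27) + 8/(-12)))*(3 + 3*12²))*118) = √(-1486 + ((-67 - (34*(-1/27) + 8*(-1/12)))*(3 + 3*144))*118) = √(-1486 + ((-67 - (-34/27 - ⅔))*(3 + 432))*118) = √(-1486 + ((-67 - 1*(-52/27))*435)*118) = √(-1486 + ((-67 + 52/27)*435)*118) = √(-1486 - 1757/27*435*118) = √(-1486 - 254765/9*118) = √(-1486 - 30062270/9) = √(-30075644/9) = 2*I*√7518911/3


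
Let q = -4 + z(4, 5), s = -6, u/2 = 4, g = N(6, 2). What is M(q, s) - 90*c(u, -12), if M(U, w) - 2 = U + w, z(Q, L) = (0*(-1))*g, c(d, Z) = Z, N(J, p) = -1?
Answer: 1072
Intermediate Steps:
g = -1
u = 8 (u = 2*4 = 8)
z(Q, L) = 0 (z(Q, L) = (0*(-1))*(-1) = 0*(-1) = 0)
q = -4 (q = -4 + 0 = -4)
M(U, w) = 2 + U + w (M(U, w) = 2 + (U + w) = 2 + U + w)
M(q, s) - 90*c(u, -12) = (2 - 4 - 6) - 90*(-12) = -8 + 1080 = 1072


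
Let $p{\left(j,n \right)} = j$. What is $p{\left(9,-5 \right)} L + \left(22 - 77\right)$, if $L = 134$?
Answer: $1151$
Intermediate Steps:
$p{\left(9,-5 \right)} L + \left(22 - 77\right) = 9 \cdot 134 + \left(22 - 77\right) = 1206 + \left(22 - 77\right) = 1206 - 55 = 1151$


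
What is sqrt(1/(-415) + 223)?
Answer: 8*sqrt(600090)/415 ≈ 14.933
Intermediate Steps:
sqrt(1/(-415) + 223) = sqrt(-1/415 + 223) = sqrt(92544/415) = 8*sqrt(600090)/415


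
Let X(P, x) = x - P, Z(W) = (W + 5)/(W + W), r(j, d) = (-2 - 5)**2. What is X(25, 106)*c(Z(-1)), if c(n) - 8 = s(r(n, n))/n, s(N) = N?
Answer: -2673/2 ≈ -1336.5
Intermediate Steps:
r(j, d) = 49 (r(j, d) = (-7)**2 = 49)
Z(W) = (5 + W)/(2*W) (Z(W) = (5 + W)/((2*W)) = (5 + W)*(1/(2*W)) = (5 + W)/(2*W))
c(n) = 8 + 49/n
X(25, 106)*c(Z(-1)) = (106 - 1*25)*(8 + 49/(((1/2)*(5 - 1)/(-1)))) = (106 - 25)*(8 + 49/(((1/2)*(-1)*4))) = 81*(8 + 49/(-2)) = 81*(8 + 49*(-1/2)) = 81*(8 - 49/2) = 81*(-33/2) = -2673/2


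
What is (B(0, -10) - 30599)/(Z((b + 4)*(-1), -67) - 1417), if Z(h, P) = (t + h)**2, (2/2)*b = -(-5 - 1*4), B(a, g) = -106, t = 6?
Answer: 10235/456 ≈ 22.445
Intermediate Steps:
b = 9 (b = -(-5 - 1*4) = -(-5 - 4) = -1*(-9) = 9)
Z(h, P) = (6 + h)**2
(B(0, -10) - 30599)/(Z((b + 4)*(-1), -67) - 1417) = (-106 - 30599)/((6 + (9 + 4)*(-1))**2 - 1417) = -30705/((6 + 13*(-1))**2 - 1417) = -30705/((6 - 13)**2 - 1417) = -30705/((-7)**2 - 1417) = -30705/(49 - 1417) = -30705/(-1368) = -30705*(-1/1368) = 10235/456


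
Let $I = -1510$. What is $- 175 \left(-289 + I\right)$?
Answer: $314825$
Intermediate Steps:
$- 175 \left(-289 + I\right) = - 175 \left(-289 - 1510\right) = \left(-175\right) \left(-1799\right) = 314825$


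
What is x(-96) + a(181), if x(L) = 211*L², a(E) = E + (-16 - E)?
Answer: 1944560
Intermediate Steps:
a(E) = -16
x(-96) + a(181) = 211*(-96)² - 16 = 211*9216 - 16 = 1944576 - 16 = 1944560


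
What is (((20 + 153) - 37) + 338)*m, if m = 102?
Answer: 48348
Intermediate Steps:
(((20 + 153) - 37) + 338)*m = (((20 + 153) - 37) + 338)*102 = ((173 - 37) + 338)*102 = (136 + 338)*102 = 474*102 = 48348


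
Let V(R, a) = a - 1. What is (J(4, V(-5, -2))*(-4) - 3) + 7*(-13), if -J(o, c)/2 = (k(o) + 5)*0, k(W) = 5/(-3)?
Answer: -94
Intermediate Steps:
k(W) = -5/3 (k(W) = 5*(-1/3) = -5/3)
V(R, a) = -1 + a
J(o, c) = 0 (J(o, c) = -2*(-5/3 + 5)*0 = -20*0/3 = -2*0 = 0)
(J(4, V(-5, -2))*(-4) - 3) + 7*(-13) = (0*(-4) - 3) + 7*(-13) = (0 - 3) - 91 = -3 - 91 = -94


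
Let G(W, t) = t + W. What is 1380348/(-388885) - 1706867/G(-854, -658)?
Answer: 13503834431/11999880 ≈ 1125.3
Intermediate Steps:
G(W, t) = W + t
1380348/(-388885) - 1706867/G(-854, -658) = 1380348/(-388885) - 1706867/(-854 - 658) = 1380348*(-1/388885) - 1706867/(-1512) = -1380348/388885 - 1706867*(-1/1512) = -1380348/388885 + 1706867/1512 = 13503834431/11999880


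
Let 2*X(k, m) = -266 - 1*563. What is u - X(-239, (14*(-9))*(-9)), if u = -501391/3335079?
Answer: 251252519/606378 ≈ 414.35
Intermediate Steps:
u = -45581/303189 (u = -501391*1/3335079 = -45581/303189 ≈ -0.15034)
X(k, m) = -829/2 (X(k, m) = (-266 - 1*563)/2 = (-266 - 563)/2 = (1/2)*(-829) = -829/2)
u - X(-239, (14*(-9))*(-9)) = -45581/303189 - 1*(-829/2) = -45581/303189 + 829/2 = 251252519/606378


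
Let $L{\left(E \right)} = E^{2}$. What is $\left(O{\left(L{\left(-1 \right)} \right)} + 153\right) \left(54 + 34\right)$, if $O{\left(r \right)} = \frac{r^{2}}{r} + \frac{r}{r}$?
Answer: $13640$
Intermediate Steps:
$O{\left(r \right)} = 1 + r$ ($O{\left(r \right)} = r + 1 = 1 + r$)
$\left(O{\left(L{\left(-1 \right)} \right)} + 153\right) \left(54 + 34\right) = \left(\left(1 + \left(-1\right)^{2}\right) + 153\right) \left(54 + 34\right) = \left(\left(1 + 1\right) + 153\right) 88 = \left(2 + 153\right) 88 = 155 \cdot 88 = 13640$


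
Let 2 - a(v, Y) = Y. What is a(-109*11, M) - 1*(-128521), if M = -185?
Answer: 128708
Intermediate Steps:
a(v, Y) = 2 - Y
a(-109*11, M) - 1*(-128521) = (2 - 1*(-185)) - 1*(-128521) = (2 + 185) + 128521 = 187 + 128521 = 128708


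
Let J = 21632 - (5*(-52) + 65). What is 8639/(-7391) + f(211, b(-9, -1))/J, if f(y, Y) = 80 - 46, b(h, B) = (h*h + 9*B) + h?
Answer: -188312159/161323357 ≈ -1.1673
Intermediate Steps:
b(h, B) = h + h**2 + 9*B (b(h, B) = (h**2 + 9*B) + h = h + h**2 + 9*B)
f(y, Y) = 34
J = 21827 (J = 21632 - (-260 + 65) = 21632 - 1*(-195) = 21632 + 195 = 21827)
8639/(-7391) + f(211, b(-9, -1))/J = 8639/(-7391) + 34/21827 = 8639*(-1/7391) + 34*(1/21827) = -8639/7391 + 34/21827 = -188312159/161323357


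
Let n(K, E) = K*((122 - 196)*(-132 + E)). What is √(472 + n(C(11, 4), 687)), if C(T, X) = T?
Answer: I*√451298 ≈ 671.79*I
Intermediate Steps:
n(K, E) = K*(9768 - 74*E) (n(K, E) = K*(-74*(-132 + E)) = K*(9768 - 74*E))
√(472 + n(C(11, 4), 687)) = √(472 + 74*11*(132 - 1*687)) = √(472 + 74*11*(132 - 687)) = √(472 + 74*11*(-555)) = √(472 - 451770) = √(-451298) = I*√451298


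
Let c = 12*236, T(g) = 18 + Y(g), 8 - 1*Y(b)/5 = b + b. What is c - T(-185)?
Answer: 924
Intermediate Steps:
Y(b) = 40 - 10*b (Y(b) = 40 - 5*(b + b) = 40 - 10*b)
T(g) = 58 - 10*g (T(g) = 18 + (40 - 10*g) = 58 - 10*g)
c = 2832
c - T(-185) = 2832 - (58 - 10*(-185)) = 2832 - (58 + 1850) = 2832 - 1*1908 = 2832 - 1908 = 924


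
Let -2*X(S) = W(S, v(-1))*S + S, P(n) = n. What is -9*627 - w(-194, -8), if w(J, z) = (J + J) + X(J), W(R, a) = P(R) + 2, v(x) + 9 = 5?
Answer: 13272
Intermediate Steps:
v(x) = -4 (v(x) = -9 + 5 = -4)
W(R, a) = 2 + R (W(R, a) = R + 2 = 2 + R)
X(S) = -S/2 - S*(2 + S)/2 (X(S) = -((2 + S)*S + S)/2 = -(S*(2 + S) + S)/2 = -(S + S*(2 + S))/2 = -S/2 - S*(2 + S)/2)
w(J, z) = 2*J - J*(3 + J)/2 (w(J, z) = (J + J) - J*(3 + J)/2 = 2*J - J*(3 + J)/2)
-9*627 - w(-194, -8) = -9*627 - (-194)*(1 - 1*(-194))/2 = -5643 - (-194)*(1 + 194)/2 = -5643 - (-194)*195/2 = -5643 - 1*(-18915) = -5643 + 18915 = 13272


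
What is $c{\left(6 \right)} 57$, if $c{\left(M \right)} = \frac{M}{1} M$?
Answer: $2052$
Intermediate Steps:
$c{\left(M \right)} = M^{2}$ ($c{\left(M \right)} = M 1 M = M M = M^{2}$)
$c{\left(6 \right)} 57 = 6^{2} \cdot 57 = 36 \cdot 57 = 2052$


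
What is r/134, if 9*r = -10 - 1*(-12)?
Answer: 1/603 ≈ 0.0016584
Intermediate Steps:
r = 2/9 (r = (-10 - 1*(-12))/9 = (-10 + 12)/9 = (⅑)*2 = 2/9 ≈ 0.22222)
r/134 = (2/9)/134 = (1/134)*(2/9) = 1/603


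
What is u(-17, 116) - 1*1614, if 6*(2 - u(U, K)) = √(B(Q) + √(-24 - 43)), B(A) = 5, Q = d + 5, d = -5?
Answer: -1612 - √(5 + I*√67)/6 ≈ -1612.4 - 0.25253*I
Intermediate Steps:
Q = 0 (Q = -5 + 5 = 0)
u(U, K) = 2 - √(5 + I*√67)/6 (u(U, K) = 2 - √(5 + √(-24 - 43))/6 = 2 - √(5 + √(-67))/6 = 2 - √(5 + I*√67)/6)
u(-17, 116) - 1*1614 = (2 - √(5 + I*√67)/6) - 1*1614 = (2 - √(5 + I*√67)/6) - 1614 = -1612 - √(5 + I*√67)/6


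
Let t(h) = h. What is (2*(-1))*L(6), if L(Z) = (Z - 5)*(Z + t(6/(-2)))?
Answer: -6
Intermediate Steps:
L(Z) = (-5 + Z)*(-3 + Z) (L(Z) = (Z - 5)*(Z + 6/(-2)) = (-5 + Z)*(Z + 6*(-1/2)) = (-5 + Z)*(Z - 3) = (-5 + Z)*(-3 + Z))
(2*(-1))*L(6) = (2*(-1))*(15 + 6**2 - 8*6) = -2*(15 + 36 - 48) = -2*3 = -6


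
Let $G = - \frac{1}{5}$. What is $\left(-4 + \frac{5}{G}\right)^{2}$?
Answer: $841$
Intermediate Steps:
$G = - \frac{1}{5}$ ($G = \left(-1\right) \frac{1}{5} = - \frac{1}{5} \approx -0.2$)
$\left(-4 + \frac{5}{G}\right)^{2} = \left(-4 + \frac{5}{- \frac{1}{5}}\right)^{2} = \left(-4 + 5 \left(-5\right)\right)^{2} = \left(-4 - 25\right)^{2} = \left(-29\right)^{2} = 841$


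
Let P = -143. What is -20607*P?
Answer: 2946801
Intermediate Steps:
-20607*P = -20607*(-143) = 2946801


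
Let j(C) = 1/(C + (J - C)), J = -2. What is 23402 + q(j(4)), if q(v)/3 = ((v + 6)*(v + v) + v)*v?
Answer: 23411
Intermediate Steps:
j(C) = -½ (j(C) = 1/(C + (-2 - C)) = 1/(-2) = -½)
q(v) = 3*v*(v + 2*v*(6 + v)) (q(v) = 3*(((v + 6)*(v + v) + v)*v) = 3*(((6 + v)*(2*v) + v)*v) = 3*((2*v*(6 + v) + v)*v) = 3*((v + 2*v*(6 + v))*v) = 3*(v*(v + 2*v*(6 + v))) = 3*v*(v + 2*v*(6 + v)))
23402 + q(j(4)) = 23402 + (-½)²*(39 + 6*(-½)) = 23402 + (39 - 3)/4 = 23402 + (¼)*36 = 23402 + 9 = 23411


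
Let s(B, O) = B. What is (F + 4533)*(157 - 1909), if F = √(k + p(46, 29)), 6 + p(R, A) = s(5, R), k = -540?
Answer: -7941816 - 1752*I*√541 ≈ -7.9418e+6 - 40751.0*I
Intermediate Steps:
p(R, A) = -1 (p(R, A) = -6 + 5 = -1)
F = I*√541 (F = √(-540 - 1) = √(-541) = I*√541 ≈ 23.259*I)
(F + 4533)*(157 - 1909) = (I*√541 + 4533)*(157 - 1909) = (4533 + I*√541)*(-1752) = -7941816 - 1752*I*√541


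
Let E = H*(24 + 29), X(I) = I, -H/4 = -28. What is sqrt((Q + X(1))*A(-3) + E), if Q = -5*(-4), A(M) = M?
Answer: sqrt(5873) ≈ 76.635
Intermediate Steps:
H = 112 (H = -4*(-28) = 112)
E = 5936 (E = 112*(24 + 29) = 112*53 = 5936)
Q = 20
sqrt((Q + X(1))*A(-3) + E) = sqrt((20 + 1)*(-3) + 5936) = sqrt(21*(-3) + 5936) = sqrt(-63 + 5936) = sqrt(5873)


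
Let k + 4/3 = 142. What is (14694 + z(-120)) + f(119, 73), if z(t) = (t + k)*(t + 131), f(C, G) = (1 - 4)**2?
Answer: 44791/3 ≈ 14930.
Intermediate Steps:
k = 422/3 (k = -4/3 + 142 = 422/3 ≈ 140.67)
f(C, G) = 9 (f(C, G) = (-3)**2 = 9)
z(t) = (131 + t)*(422/3 + t) (z(t) = (t + 422/3)*(t + 131) = (422/3 + t)*(131 + t) = (131 + t)*(422/3 + t))
(14694 + z(-120)) + f(119, 73) = (14694 + (55282/3 + (-120)**2 + (815/3)*(-120))) + 9 = (14694 + (55282/3 + 14400 - 32600)) + 9 = (14694 + 682/3) + 9 = 44764/3 + 9 = 44791/3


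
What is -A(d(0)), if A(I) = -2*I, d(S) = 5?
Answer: 10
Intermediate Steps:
-A(d(0)) = -(-2)*5 = -1*(-10) = 10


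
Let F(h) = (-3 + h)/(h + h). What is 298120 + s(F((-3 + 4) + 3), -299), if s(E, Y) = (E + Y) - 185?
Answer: 2381089/8 ≈ 2.9764e+5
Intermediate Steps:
F(h) = (-3 + h)/(2*h) (F(h) = (-3 + h)/((2*h)) = (-3 + h)*(1/(2*h)) = (-3 + h)/(2*h))
s(E, Y) = -185 + E + Y
298120 + s(F((-3 + 4) + 3), -299) = 298120 + (-185 + (-3 + ((-3 + 4) + 3))/(2*((-3 + 4) + 3)) - 299) = 298120 + (-185 + (-3 + (1 + 3))/(2*(1 + 3)) - 299) = 298120 + (-185 + (1/2)*(-3 + 4)/4 - 299) = 298120 + (-185 + (1/2)*(1/4)*1 - 299) = 298120 + (-185 + 1/8 - 299) = 298120 - 3871/8 = 2381089/8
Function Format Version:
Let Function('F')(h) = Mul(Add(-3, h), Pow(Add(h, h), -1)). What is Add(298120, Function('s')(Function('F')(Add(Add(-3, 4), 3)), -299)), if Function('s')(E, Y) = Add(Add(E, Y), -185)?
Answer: Rational(2381089, 8) ≈ 2.9764e+5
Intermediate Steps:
Function('F')(h) = Mul(Rational(1, 2), Pow(h, -1), Add(-3, h)) (Function('F')(h) = Mul(Add(-3, h), Pow(Mul(2, h), -1)) = Mul(Add(-3, h), Mul(Rational(1, 2), Pow(h, -1))) = Mul(Rational(1, 2), Pow(h, -1), Add(-3, h)))
Function('s')(E, Y) = Add(-185, E, Y)
Add(298120, Function('s')(Function('F')(Add(Add(-3, 4), 3)), -299)) = Add(298120, Add(-185, Mul(Rational(1, 2), Pow(Add(Add(-3, 4), 3), -1), Add(-3, Add(Add(-3, 4), 3))), -299)) = Add(298120, Add(-185, Mul(Rational(1, 2), Pow(Add(1, 3), -1), Add(-3, Add(1, 3))), -299)) = Add(298120, Add(-185, Mul(Rational(1, 2), Pow(4, -1), Add(-3, 4)), -299)) = Add(298120, Add(-185, Mul(Rational(1, 2), Rational(1, 4), 1), -299)) = Add(298120, Add(-185, Rational(1, 8), -299)) = Add(298120, Rational(-3871, 8)) = Rational(2381089, 8)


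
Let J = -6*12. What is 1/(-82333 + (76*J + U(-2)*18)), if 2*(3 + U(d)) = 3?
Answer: -1/87832 ≈ -1.1385e-5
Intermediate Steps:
J = -72 (J = -1*72 = -72)
U(d) = -3/2 (U(d) = -3 + (1/2)*3 = -3 + 3/2 = -3/2)
1/(-82333 + (76*J + U(-2)*18)) = 1/(-82333 + (76*(-72) - 3/2*18)) = 1/(-82333 + (-5472 - 27)) = 1/(-82333 - 5499) = 1/(-87832) = -1/87832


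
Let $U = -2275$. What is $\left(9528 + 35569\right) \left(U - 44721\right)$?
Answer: $-2119378612$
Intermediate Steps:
$\left(9528 + 35569\right) \left(U - 44721\right) = \left(9528 + 35569\right) \left(-2275 - 44721\right) = 45097 \left(-46996\right) = -2119378612$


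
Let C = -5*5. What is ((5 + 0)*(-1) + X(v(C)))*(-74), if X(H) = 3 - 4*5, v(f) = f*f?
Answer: 1628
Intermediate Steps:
C = -25
v(f) = f**2
X(H) = -17 (X(H) = 3 - 20 = -17)
((5 + 0)*(-1) + X(v(C)))*(-74) = ((5 + 0)*(-1) - 17)*(-74) = (5*(-1) - 17)*(-74) = (-5 - 17)*(-74) = -22*(-74) = 1628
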